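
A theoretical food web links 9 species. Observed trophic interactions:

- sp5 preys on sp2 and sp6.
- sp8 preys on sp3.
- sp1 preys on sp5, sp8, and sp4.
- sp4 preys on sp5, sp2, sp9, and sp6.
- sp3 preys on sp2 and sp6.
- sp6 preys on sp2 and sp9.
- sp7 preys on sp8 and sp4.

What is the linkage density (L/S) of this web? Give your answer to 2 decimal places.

There are L = 16 links among S = 9 species.
L/S = 16/9 = 1.7778 ≈ 1.78.

L/S = 1.78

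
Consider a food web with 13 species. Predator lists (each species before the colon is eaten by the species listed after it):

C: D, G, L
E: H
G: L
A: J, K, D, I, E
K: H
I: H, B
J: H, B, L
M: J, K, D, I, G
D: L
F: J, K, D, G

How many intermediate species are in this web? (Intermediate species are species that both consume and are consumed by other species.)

6

Intermediate species (has both prey and predators): J, K, D, I, G, E.
Count: 6.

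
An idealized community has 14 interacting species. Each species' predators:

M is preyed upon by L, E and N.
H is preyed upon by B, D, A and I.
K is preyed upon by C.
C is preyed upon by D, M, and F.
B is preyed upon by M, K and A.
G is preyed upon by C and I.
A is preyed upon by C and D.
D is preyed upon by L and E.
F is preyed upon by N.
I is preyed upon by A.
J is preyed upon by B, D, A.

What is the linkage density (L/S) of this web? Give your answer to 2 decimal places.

There are L = 25 links among S = 14 species.
L/S = 25/14 = 1.7857 ≈ 1.79.

L/S = 1.79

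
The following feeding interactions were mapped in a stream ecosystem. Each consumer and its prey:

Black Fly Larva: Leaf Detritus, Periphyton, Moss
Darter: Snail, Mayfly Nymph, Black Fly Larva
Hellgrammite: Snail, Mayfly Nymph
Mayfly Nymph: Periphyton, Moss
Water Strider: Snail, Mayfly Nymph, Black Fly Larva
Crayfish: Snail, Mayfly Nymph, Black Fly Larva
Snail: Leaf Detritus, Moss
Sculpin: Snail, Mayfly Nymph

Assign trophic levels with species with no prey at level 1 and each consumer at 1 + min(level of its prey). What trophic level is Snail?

Leaf Detritus has no prey (basal) → level 1.
Snail eats Leaf Detritus → level 2.

Trophic level 2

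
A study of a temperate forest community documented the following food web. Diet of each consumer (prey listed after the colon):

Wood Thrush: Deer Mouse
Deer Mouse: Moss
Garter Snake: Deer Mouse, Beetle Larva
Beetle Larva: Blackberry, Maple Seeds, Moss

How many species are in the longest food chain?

3 species

One longest chain: Moss → Deer Mouse → Wood Thrush.
It has 3 species and 2 links.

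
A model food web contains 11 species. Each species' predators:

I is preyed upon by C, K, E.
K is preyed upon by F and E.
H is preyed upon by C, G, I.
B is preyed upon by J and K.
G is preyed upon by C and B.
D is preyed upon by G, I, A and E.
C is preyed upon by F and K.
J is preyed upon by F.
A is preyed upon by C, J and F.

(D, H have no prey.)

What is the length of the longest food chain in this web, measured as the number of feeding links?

4 links

One longest chain: D → G → B → J → F.
It has 5 species and 4 links.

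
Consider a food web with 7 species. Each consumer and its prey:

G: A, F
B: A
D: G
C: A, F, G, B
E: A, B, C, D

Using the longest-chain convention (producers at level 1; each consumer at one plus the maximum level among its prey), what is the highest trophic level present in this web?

Producers (level 1): A, F.
A → G → C → E gives E level 4.
No species has a prey at level 4, so no species reaches level 5.

4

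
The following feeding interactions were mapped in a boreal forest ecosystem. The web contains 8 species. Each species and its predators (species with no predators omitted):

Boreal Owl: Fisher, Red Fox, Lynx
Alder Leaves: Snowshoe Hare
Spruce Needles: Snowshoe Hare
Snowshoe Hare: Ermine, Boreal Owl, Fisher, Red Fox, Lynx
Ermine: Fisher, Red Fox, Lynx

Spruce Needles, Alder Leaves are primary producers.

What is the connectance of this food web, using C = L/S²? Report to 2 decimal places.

C = 0.20

The web has S = 8 species and L = 13 feeding links.
C = L / S² = 13 / 64 = 0.2031 ≈ 0.20.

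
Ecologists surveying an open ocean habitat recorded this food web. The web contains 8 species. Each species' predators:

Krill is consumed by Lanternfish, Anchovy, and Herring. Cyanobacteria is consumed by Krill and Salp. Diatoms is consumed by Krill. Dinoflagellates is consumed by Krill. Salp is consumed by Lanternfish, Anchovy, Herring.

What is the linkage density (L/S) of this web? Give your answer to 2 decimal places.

There are L = 10 links among S = 8 species.
L/S = 10/8 = 1.2500 ≈ 1.25.

L/S = 1.25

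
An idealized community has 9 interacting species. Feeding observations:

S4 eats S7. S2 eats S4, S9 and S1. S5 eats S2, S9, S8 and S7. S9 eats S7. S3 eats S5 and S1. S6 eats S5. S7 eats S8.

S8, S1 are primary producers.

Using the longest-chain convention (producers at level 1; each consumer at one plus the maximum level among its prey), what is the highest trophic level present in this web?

6

Producers (level 1): S8, S1.
S8 → S7 → S9 → S2 → S5 → S3 gives S3 level 6.
No species has a prey at level 6, so no species reaches level 7.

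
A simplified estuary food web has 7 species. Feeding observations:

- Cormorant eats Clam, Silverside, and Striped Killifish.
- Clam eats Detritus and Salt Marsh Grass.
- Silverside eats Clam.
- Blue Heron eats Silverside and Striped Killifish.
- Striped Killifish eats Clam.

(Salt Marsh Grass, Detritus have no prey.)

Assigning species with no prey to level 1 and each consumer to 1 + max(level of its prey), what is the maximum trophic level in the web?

Basal resources (level 1): Salt Marsh Grass, Detritus.
Salt Marsh Grass → Clam → Striped Killifish → Blue Heron gives Blue Heron level 4.
No species has a prey at level 4, so no species reaches level 5.

4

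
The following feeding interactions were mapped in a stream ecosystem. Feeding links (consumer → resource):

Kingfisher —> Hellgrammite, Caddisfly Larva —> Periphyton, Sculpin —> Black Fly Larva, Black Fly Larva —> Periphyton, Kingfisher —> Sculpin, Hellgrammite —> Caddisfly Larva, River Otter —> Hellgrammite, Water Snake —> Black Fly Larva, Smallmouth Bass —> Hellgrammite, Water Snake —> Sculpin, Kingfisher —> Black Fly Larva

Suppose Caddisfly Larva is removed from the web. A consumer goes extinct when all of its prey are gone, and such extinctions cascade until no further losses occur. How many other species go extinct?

Remove Caddisfly Larva.
Round 1: Hellgrammite (all prey gone) → extinct.
Round 2: River Otter (all prey gone), Smallmouth Bass (all prey gone) → extinct.
No further losses. Total secondary extinctions: 3.

3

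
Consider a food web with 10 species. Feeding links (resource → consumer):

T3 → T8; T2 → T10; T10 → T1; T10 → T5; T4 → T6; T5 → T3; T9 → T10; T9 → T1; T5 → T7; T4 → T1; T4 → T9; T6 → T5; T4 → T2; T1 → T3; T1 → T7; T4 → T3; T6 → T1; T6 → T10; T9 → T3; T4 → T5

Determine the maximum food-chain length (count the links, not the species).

One longest chain: T4 → T9 → T10 → T1 → T3 → T8.
It has 6 species and 5 links.

5 links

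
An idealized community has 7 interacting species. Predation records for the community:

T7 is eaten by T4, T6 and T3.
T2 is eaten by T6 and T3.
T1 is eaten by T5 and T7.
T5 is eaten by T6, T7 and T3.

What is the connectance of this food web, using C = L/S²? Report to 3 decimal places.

The web has S = 7 species and L = 10 feeding links.
C = L / S² = 10 / 49 = 0.2041 ≈ 0.204.

C = 0.204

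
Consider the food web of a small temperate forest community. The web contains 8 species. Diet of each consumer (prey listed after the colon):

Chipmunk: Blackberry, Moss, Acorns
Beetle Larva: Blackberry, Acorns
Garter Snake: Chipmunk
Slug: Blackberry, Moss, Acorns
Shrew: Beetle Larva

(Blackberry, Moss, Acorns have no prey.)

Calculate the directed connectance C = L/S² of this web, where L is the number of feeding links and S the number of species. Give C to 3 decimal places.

C = 0.156

The web has S = 8 species and L = 10 feeding links.
C = L / S² = 10 / 64 = 0.1562 ≈ 0.156.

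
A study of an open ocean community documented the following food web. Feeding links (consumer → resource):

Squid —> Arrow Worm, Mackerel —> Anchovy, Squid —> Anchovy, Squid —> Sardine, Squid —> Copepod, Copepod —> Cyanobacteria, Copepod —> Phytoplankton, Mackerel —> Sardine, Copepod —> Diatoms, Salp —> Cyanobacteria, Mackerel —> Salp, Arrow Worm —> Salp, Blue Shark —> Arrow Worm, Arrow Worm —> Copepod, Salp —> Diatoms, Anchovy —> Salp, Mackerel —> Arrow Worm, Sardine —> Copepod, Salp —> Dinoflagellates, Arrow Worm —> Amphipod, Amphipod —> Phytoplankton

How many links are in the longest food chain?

One longest chain: Diatoms → Copepod → Arrow Worm → Blue Shark.
It has 4 species and 3 links.

3 links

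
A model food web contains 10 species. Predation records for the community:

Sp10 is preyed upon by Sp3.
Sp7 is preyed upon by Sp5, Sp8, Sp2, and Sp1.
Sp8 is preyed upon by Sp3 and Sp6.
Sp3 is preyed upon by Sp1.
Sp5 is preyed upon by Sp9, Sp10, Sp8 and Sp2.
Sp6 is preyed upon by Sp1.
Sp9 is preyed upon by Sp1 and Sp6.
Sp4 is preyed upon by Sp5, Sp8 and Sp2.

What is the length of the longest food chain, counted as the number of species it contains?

5 species

One longest chain: Sp4 → Sp5 → Sp8 → Sp6 → Sp1.
It has 5 species and 4 links.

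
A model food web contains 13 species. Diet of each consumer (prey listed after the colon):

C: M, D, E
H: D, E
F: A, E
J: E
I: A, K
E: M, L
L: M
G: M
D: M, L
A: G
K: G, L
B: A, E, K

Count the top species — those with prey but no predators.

Top species (has prey, but nothing eats it): C, B, I, F, J, H.
Count: 6.

6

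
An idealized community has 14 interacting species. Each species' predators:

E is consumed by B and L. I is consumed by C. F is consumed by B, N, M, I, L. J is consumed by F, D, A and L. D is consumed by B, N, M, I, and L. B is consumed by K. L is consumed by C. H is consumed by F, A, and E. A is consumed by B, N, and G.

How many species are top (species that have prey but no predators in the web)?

Top species (has prey, but nothing eats it): N, G, M, K, C.
Count: 5.

5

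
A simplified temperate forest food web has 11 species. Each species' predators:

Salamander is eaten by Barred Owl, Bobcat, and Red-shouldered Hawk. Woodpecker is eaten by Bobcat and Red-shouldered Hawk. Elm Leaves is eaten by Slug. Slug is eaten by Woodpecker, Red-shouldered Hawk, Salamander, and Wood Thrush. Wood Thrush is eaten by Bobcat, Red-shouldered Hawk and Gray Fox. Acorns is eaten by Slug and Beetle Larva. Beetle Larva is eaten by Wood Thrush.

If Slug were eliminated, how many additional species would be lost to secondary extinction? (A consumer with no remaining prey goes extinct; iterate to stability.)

Remove Slug.
Round 1: Salamander (all prey gone), Woodpecker (all prey gone) → extinct.
Round 2: Barred Owl (all prey gone) → extinct.
No further losses. Total secondary extinctions: 3.

3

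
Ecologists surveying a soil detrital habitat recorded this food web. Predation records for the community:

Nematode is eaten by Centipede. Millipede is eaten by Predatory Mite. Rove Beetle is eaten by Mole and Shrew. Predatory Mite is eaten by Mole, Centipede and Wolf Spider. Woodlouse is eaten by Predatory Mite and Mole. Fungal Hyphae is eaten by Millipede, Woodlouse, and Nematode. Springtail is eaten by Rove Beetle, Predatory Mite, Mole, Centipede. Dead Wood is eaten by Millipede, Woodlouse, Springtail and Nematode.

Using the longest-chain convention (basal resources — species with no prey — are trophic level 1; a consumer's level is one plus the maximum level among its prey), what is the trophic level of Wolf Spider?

Trophic level 4

Dead Wood has no prey (basal) → level 1.
Woodlouse eats Dead Wood (level 1); other prey at levels: Fungal Hyphae 1 → level 2.
Predatory Mite eats Woodlouse (level 2); other prey at levels: Springtail 2, Millipede 2 → level 3.
Wolf Spider eats Predatory Mite → level 4.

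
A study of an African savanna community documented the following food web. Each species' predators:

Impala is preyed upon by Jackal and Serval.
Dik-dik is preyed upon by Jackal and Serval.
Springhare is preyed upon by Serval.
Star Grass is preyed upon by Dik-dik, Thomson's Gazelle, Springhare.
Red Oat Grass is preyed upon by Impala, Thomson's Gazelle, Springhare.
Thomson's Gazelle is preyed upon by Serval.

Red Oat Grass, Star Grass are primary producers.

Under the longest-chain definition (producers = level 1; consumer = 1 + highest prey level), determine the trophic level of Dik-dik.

Trophic level 2

Star Grass is a producer → level 1.
Dik-dik eats Star Grass → level 2.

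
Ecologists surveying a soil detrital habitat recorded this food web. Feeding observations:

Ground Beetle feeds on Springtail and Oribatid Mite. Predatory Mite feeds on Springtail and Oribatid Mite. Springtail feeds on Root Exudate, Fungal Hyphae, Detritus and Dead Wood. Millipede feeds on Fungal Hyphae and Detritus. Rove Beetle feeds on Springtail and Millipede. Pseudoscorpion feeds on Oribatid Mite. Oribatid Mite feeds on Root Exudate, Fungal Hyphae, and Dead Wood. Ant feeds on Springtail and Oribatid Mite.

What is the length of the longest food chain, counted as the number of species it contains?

One longest chain: Dead Wood → Oribatid Mite → Ant.
It has 3 species and 2 links.

3 species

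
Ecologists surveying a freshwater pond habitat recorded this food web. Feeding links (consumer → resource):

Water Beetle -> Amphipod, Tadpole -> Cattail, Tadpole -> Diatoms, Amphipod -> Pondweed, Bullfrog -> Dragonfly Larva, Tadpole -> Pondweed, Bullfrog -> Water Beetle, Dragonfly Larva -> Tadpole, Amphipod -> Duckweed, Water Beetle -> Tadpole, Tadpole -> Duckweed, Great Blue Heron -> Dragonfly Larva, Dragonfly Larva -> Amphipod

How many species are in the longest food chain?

One longest chain: Duckweed → Tadpole → Dragonfly Larva → Great Blue Heron.
It has 4 species and 3 links.

4 species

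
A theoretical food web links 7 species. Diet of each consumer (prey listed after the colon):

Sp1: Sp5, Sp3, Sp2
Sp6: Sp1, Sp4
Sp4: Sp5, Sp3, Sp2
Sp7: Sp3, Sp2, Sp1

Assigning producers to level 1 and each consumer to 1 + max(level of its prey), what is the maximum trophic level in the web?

3

Producers (level 1): Sp5, Sp3, Sp2.
Sp5 → Sp1 → Sp6 gives Sp6 level 3.
No species has a prey at level 3, so no species reaches level 4.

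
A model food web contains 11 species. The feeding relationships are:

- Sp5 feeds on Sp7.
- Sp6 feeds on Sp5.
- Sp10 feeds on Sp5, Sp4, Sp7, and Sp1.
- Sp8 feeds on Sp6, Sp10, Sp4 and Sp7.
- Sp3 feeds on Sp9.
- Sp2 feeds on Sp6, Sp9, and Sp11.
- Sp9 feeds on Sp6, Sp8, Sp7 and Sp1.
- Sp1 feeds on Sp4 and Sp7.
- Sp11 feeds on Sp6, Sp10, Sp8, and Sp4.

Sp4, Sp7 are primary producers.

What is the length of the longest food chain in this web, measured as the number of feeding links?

5 links

One longest chain: Sp7 → Sp5 → Sp10 → Sp8 → Sp9 → Sp3.
It has 6 species and 5 links.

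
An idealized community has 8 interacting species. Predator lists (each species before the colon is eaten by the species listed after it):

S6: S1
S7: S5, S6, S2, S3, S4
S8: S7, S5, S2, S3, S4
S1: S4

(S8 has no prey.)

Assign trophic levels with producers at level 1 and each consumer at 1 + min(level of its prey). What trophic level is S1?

S8 is a producer → level 1.
S7 eats S8 → level 2.
S6 eats S7 → level 3.
S1 eats S6 → level 4.
No prey of S1 is below level 3, so 4 is the minimum.

Trophic level 4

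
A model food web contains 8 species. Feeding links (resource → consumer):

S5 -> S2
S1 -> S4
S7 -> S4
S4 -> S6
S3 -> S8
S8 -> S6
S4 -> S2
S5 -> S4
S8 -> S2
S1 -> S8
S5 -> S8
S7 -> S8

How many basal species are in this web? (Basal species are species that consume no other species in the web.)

Basal species (no prey listed): S3, S7, S5, S1.
Count: 4.

4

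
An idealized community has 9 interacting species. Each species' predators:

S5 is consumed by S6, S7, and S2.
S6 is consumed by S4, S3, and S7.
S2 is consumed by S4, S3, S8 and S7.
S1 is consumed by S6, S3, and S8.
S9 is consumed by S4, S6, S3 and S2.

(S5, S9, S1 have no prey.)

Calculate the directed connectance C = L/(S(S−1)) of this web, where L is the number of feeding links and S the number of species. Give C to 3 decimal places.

C = 0.236

The web has S = 9 species and L = 17 feeding links.
C = L / (S(S−1)) = 17 / 72 = 0.2361 ≈ 0.236.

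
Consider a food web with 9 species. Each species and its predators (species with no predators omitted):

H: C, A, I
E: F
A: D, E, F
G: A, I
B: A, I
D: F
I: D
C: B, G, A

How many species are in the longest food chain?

One longest chain: H → C → B → A → D → F.
It has 6 species and 5 links.

6 species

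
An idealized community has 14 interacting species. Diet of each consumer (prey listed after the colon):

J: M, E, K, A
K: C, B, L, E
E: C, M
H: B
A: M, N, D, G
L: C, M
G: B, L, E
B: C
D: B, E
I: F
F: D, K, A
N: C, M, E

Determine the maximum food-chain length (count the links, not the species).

One longest chain: C → B → G → A → F → I.
It has 6 species and 5 links.

5 links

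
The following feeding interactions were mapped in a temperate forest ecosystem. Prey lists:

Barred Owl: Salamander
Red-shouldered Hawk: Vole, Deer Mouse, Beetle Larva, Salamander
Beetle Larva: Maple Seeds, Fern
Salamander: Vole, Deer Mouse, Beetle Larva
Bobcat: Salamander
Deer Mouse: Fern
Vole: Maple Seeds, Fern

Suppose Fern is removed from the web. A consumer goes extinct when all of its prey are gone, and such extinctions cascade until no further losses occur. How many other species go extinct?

1

Remove Fern.
Round 1: Deer Mouse (all prey gone) → extinct.
No further losses. Total secondary extinctions: 1.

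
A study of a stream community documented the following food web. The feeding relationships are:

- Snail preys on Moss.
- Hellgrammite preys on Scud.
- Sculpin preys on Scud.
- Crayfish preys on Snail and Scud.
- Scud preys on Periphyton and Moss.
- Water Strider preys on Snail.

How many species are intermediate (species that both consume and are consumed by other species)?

2

Intermediate species (has both prey and predators): Scud, Snail.
Count: 2.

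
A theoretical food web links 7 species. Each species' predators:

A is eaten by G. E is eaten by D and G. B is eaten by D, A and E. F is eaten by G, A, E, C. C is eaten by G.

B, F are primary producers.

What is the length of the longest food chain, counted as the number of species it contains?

One longest chain: B → E → D.
It has 3 species and 2 links.

3 species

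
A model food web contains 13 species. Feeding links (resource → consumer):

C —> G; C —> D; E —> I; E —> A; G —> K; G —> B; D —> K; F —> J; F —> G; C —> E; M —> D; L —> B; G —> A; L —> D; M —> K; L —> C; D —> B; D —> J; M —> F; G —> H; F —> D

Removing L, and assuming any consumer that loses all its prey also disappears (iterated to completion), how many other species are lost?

3

Remove L.
Round 1: C (all prey gone) → extinct.
Round 2: E (all prey gone) → extinct.
Round 3: I (all prey gone) → extinct.
No further losses. Total secondary extinctions: 3.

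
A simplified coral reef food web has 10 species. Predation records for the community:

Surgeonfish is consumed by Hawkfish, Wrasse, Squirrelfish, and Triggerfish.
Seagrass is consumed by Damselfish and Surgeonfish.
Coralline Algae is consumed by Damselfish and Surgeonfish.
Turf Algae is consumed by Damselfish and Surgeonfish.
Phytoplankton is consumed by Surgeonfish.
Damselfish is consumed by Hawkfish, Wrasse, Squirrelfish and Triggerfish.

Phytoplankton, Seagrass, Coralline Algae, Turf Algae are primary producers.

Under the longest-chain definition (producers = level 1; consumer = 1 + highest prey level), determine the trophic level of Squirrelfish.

Seagrass is a producer → level 1.
Damselfish eats Seagrass (level 1); other prey at levels: Coralline Algae 1, Turf Algae 1 → level 2.
Squirrelfish eats Damselfish (level 2); other prey at levels: Surgeonfish 2 → level 3.

Trophic level 3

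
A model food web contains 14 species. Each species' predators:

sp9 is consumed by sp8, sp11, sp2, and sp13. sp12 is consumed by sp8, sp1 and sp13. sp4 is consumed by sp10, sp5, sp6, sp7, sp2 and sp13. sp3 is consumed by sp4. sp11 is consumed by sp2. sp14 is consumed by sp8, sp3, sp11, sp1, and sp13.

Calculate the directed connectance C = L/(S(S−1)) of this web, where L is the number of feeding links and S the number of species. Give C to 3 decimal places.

C = 0.110

The web has S = 14 species and L = 20 feeding links.
C = L / (S(S−1)) = 20 / 182 = 0.1099 ≈ 0.110.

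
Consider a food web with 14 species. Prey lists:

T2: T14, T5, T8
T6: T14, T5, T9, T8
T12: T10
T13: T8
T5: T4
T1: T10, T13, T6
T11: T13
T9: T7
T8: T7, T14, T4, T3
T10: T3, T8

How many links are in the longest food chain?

3 links

One longest chain: T7 → T8 → T10 → T1.
It has 4 species and 3 links.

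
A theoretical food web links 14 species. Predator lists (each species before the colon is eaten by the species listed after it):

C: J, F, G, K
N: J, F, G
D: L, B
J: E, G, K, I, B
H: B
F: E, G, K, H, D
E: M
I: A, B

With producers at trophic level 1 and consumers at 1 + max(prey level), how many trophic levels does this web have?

4

Producers (level 1): C, N.
C → J → E → M gives M level 4.
No species has a prey at level 4, so no species reaches level 5.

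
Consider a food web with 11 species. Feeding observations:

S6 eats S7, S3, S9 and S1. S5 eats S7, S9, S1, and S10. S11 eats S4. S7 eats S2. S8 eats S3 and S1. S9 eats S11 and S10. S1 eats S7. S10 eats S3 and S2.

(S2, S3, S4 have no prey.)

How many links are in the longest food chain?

3 links

One longest chain: S4 → S11 → S9 → S6.
It has 4 species and 3 links.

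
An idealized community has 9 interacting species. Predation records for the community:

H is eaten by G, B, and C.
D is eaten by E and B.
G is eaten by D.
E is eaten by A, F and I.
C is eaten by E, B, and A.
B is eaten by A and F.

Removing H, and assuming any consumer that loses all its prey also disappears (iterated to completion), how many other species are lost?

8

Remove H.
Round 1: G (all prey gone), C (all prey gone) → extinct.
Round 2: D (all prey gone) → extinct.
Round 3: E (all prey gone), B (all prey gone) → extinct.
Round 4: F (all prey gone), A (all prey gone), I (all prey gone) → extinct.
No further losses. Total secondary extinctions: 8.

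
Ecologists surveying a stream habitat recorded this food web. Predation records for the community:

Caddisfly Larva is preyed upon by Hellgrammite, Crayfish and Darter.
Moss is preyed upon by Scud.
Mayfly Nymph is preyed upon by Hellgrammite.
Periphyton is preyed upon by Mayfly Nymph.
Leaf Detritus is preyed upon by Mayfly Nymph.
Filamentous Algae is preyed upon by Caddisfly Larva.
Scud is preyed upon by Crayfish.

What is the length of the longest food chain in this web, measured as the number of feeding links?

One longest chain: Filamentous Algae → Caddisfly Larva → Darter.
It has 3 species and 2 links.

2 links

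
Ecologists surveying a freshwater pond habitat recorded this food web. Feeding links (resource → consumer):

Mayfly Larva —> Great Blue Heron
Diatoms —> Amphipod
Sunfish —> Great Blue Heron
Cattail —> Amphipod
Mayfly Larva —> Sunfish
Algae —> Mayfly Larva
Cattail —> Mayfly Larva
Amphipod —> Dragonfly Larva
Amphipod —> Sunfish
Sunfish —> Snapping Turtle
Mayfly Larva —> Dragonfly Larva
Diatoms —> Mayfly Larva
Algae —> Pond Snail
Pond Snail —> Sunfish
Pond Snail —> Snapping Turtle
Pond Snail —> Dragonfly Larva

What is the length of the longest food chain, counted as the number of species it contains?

One longest chain: Algae → Pond Snail → Sunfish → Great Blue Heron.
It has 4 species and 3 links.

4 species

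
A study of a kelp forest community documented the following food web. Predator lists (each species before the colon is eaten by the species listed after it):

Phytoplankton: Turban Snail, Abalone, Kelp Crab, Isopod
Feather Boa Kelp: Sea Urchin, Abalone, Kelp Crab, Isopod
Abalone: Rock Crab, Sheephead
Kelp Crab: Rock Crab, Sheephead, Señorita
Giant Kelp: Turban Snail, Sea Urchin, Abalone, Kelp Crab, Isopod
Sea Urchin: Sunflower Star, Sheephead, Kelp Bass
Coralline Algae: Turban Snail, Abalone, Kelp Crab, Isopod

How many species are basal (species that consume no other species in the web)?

Basal species (no prey listed): Feather Boa Kelp, Coralline Algae, Giant Kelp, Phytoplankton.
Count: 4.

4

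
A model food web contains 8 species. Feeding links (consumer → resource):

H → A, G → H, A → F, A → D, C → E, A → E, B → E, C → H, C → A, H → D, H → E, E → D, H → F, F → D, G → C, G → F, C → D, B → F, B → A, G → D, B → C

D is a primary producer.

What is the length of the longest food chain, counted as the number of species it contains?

One longest chain: D → E → A → H → C → B.
It has 6 species and 5 links.

6 species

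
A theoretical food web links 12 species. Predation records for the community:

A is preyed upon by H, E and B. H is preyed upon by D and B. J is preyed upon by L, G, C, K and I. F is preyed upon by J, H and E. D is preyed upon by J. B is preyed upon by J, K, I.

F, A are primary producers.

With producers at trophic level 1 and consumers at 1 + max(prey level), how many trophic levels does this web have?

5

Producers (level 1): F, A.
F → H → D → J → L gives L level 5.
No species has a prey at level 5, so no species reaches level 6.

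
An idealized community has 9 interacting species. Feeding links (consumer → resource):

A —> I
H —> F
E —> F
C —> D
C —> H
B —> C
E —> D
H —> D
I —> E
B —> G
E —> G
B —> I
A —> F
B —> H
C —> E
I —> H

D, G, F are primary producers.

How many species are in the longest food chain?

One longest chain: D → E → C → B.
It has 4 species and 3 links.

4 species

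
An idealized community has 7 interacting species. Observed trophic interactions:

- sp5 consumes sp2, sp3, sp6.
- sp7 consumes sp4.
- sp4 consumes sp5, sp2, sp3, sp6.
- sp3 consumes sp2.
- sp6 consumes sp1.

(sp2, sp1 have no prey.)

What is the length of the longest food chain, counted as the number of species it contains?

One longest chain: sp1 → sp6 → sp5 → sp4 → sp7.
It has 5 species and 4 links.

5 species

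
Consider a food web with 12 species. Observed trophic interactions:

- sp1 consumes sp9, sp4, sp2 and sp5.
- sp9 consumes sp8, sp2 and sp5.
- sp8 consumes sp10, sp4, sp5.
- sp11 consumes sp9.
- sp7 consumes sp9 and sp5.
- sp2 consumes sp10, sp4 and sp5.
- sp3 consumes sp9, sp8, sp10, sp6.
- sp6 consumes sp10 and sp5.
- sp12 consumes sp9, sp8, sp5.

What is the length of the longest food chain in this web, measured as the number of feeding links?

One longest chain: sp10 → sp8 → sp9 → sp12.
It has 4 species and 3 links.

3 links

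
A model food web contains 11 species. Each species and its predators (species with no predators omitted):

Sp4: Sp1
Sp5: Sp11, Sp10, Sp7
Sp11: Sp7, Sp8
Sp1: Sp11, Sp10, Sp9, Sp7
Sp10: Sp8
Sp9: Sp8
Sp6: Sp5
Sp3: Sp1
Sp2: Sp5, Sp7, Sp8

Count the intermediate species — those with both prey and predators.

5

Intermediate species (has both prey and predators): Sp5, Sp1, Sp11, Sp10, Sp9.
Count: 5.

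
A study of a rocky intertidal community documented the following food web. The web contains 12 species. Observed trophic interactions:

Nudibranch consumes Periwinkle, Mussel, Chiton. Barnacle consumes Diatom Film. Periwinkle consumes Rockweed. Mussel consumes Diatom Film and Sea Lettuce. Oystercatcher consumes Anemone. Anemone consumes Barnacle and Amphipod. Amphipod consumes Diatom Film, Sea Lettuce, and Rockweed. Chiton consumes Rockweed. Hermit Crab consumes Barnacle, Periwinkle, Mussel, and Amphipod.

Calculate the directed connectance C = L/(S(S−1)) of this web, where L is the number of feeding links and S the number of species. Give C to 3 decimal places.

The web has S = 12 species and L = 18 feeding links.
C = L / (S(S−1)) = 18 / 132 = 0.1364 ≈ 0.136.

C = 0.136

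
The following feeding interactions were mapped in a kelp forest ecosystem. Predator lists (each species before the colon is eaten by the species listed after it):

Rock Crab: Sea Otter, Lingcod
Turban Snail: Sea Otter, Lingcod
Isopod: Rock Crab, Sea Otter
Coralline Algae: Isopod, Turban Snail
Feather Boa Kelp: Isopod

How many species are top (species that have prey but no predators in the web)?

2

Top species (has prey, but nothing eats it): Sea Otter, Lingcod.
Count: 2.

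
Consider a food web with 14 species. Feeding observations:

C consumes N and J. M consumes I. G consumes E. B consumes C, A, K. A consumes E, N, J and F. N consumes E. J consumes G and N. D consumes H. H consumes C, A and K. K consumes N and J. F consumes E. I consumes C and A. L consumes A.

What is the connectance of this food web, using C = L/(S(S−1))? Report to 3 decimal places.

The web has S = 14 species and L = 24 feeding links.
C = L / (S(S−1)) = 24 / 182 = 0.1319 ≈ 0.132.

C = 0.132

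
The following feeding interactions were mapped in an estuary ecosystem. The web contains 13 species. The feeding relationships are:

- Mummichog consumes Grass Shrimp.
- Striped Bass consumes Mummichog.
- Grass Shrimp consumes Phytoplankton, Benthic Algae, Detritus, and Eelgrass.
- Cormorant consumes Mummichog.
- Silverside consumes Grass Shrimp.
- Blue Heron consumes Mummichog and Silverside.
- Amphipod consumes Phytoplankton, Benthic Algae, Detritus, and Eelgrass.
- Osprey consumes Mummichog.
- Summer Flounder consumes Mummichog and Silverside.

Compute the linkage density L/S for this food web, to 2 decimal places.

There are L = 17 links among S = 13 species.
L/S = 17/13 = 1.3077 ≈ 1.31.

L/S = 1.31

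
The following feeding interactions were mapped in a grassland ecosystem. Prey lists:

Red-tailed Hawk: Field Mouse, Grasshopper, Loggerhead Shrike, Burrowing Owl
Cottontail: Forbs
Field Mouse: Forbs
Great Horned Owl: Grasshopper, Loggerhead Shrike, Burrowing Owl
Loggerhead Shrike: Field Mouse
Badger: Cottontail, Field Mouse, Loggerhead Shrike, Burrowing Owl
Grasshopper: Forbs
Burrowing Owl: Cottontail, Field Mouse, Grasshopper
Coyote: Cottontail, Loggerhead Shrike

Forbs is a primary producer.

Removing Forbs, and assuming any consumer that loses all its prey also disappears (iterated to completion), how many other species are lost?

9

Remove Forbs.
Round 1: Cottontail (all prey gone), Field Mouse (all prey gone), Grasshopper (all prey gone) → extinct.
Round 2: Loggerhead Shrike (all prey gone), Burrowing Owl (all prey gone) → extinct.
Round 3: Great Horned Owl (all prey gone), Coyote (all prey gone), Red-tailed Hawk (all prey gone), Badger (all prey gone) → extinct.
No further losses. Total secondary extinctions: 9.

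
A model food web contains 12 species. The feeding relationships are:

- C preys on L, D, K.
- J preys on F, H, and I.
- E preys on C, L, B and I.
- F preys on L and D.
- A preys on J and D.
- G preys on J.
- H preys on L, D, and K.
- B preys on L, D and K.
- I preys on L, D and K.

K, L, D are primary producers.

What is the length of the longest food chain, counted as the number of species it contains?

One longest chain: L → F → J → G.
It has 4 species and 3 links.

4 species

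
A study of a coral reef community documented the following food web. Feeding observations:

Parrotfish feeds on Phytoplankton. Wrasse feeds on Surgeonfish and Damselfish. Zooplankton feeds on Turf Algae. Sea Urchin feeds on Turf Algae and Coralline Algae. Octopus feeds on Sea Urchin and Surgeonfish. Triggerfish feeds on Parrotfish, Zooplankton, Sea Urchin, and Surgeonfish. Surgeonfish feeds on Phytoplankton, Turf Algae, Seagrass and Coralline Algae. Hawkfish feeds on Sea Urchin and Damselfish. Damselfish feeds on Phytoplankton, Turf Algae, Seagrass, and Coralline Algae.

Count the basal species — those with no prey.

Basal species (no prey listed): Turf Algae, Phytoplankton, Seagrass, Coralline Algae.
Count: 4.

4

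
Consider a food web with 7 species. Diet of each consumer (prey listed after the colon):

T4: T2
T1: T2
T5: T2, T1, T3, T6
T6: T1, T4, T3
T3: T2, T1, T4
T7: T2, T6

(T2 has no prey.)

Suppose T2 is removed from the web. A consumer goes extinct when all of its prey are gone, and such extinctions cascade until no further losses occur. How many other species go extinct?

6

Remove T2.
Round 1: T1 (all prey gone), T4 (all prey gone) → extinct.
Round 2: T3 (all prey gone) → extinct.
Round 3: T6 (all prey gone) → extinct.
Round 4: T5 (all prey gone), T7 (all prey gone) → extinct.
No further losses. Total secondary extinctions: 6.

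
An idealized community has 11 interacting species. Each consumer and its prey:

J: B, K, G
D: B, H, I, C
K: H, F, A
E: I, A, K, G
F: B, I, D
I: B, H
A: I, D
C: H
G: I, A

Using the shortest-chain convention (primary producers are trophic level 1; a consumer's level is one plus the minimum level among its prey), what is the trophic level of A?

Trophic level 3

B is a producer → level 1.
I eats B → level 2.
A eats I → level 3.
No prey of A is below level 2, so 3 is the minimum.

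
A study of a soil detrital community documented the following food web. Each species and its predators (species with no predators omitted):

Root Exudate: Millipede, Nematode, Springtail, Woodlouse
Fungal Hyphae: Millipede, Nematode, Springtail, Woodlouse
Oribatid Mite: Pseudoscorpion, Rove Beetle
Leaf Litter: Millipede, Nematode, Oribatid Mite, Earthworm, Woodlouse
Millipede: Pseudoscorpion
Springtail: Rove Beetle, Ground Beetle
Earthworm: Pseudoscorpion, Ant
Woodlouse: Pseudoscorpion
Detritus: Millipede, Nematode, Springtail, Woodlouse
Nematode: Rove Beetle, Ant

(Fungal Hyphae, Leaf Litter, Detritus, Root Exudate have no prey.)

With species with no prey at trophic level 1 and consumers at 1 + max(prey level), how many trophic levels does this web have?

Basal resources (level 1): Fungal Hyphae, Leaf Litter, Detritus, Root Exudate.
Fungal Hyphae → Springtail → Rove Beetle gives Rove Beetle level 3.
No species has a prey at level 3, so no species reaches level 4.

3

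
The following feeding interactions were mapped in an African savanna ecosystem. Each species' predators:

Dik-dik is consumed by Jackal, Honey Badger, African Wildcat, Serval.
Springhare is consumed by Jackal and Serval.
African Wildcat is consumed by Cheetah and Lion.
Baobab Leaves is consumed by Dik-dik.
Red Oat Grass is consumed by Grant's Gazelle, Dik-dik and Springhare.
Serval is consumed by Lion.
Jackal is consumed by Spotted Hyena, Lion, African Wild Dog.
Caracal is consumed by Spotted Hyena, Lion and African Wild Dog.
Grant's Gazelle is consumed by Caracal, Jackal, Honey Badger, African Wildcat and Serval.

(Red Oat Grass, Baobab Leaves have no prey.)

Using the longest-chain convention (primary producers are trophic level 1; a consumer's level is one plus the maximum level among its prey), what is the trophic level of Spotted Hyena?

Red Oat Grass is a producer → level 1.
Dik-dik eats Red Oat Grass (level 1); other prey at levels: Baobab Leaves 1 → level 2.
Jackal eats Dik-dik (level 2); other prey at levels: Grant's Gazelle 2, Springhare 2 → level 3.
Spotted Hyena eats Jackal (level 3); other prey at levels: Caracal 3 → level 4.

Trophic level 4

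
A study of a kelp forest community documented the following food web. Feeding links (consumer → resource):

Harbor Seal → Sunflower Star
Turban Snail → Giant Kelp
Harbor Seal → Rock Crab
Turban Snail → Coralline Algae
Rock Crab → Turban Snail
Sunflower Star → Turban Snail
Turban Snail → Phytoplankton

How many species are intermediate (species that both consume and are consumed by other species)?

3

Intermediate species (has both prey and predators): Turban Snail, Rock Crab, Sunflower Star.
Count: 3.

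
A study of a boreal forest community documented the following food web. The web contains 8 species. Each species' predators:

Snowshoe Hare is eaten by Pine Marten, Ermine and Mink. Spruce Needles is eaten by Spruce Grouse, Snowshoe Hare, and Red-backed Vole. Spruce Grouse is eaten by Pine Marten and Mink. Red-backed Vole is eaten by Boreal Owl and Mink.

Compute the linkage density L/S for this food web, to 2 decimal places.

There are L = 10 links among S = 8 species.
L/S = 10/8 = 1.2500 ≈ 1.25.

L/S = 1.25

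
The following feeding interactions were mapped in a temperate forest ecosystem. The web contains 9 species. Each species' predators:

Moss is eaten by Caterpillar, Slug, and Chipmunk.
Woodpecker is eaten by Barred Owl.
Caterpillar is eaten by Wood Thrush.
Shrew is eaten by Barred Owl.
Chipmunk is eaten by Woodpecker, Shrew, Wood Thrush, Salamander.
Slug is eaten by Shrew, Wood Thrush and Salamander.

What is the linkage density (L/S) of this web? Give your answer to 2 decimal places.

L/S = 1.44

There are L = 13 links among S = 9 species.
L/S = 13/9 = 1.4444 ≈ 1.44.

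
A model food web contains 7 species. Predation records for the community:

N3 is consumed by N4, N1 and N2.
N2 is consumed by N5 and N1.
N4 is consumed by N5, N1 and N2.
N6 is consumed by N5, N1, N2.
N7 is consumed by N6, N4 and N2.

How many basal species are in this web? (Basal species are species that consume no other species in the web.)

2

Basal species (no prey listed): N3, N7.
Count: 2.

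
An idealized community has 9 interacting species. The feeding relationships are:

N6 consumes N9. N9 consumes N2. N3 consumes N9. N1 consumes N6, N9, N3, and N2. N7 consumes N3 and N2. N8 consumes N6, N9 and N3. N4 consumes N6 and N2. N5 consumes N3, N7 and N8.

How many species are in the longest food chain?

One longest chain: N2 → N9 → N6 → N8 → N5.
It has 5 species and 4 links.

5 species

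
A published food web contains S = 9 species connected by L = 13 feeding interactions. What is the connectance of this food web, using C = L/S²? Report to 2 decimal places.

C = 0.16

The web has S = 9 species and L = 13 feeding links.
C = L / S² = 13 / 81 = 0.1605 ≈ 0.16.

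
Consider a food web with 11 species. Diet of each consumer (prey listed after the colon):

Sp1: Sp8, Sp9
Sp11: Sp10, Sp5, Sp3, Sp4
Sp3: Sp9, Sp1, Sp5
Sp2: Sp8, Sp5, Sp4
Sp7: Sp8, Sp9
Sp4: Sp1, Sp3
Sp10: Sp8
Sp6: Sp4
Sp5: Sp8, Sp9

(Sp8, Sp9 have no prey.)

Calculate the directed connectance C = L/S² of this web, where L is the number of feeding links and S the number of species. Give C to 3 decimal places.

The web has S = 11 species and L = 20 feeding links.
C = L / S² = 20 / 121 = 0.1653 ≈ 0.165.

C = 0.165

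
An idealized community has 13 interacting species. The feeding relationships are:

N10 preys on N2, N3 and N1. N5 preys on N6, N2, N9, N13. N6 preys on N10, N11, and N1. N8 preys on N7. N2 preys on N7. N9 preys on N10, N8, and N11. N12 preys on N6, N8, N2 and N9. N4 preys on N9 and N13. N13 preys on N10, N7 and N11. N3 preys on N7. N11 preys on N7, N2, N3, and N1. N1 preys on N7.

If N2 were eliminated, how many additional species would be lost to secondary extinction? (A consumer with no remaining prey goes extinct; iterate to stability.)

Remove N2.
Every predator of it retains at least one other prey: N11 still has N7, N1, N3; N10 still has N1, N3; N5 still has N9, N13, N6; N12 still has N8, N9, N6.
No consumer loses all prey, so no secondary extinctions occur.

0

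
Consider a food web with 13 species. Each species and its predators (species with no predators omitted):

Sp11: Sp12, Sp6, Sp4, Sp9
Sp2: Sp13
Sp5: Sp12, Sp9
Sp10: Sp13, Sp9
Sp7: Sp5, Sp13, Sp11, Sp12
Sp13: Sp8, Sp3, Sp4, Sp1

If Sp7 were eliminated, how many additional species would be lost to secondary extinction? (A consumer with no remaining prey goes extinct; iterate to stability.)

4

Remove Sp7.
Round 1: Sp5 (all prey gone), Sp11 (all prey gone) → extinct.
Round 2: Sp12 (all prey gone), Sp6 (all prey gone) → extinct.
No further losses. Total secondary extinctions: 4.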